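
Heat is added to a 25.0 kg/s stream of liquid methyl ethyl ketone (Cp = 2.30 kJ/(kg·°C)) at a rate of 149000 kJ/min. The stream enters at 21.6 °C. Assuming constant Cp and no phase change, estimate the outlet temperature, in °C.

T_out = 64.8 °C

Q = 149000 kJ/min = 2483.3 kJ/s
ΔT = Q/(ṁ·Cp) = 2483.3/(25.0×2.30) = 43.188 K
T_out = 21.6 + 43.188 = 64.788 °C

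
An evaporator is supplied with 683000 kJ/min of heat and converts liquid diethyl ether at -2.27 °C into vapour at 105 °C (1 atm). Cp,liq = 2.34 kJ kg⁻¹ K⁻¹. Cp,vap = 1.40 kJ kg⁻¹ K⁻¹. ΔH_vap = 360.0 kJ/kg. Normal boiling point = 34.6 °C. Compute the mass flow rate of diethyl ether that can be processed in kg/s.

ṁ = 20.9 kg/s

Δh = 2.34×(34.6−-2.27) + 360.0 + 1.40×(105−34.6) = 544.84 kJ/kg
Q = 683000 kJ/min = 11383 kJ/s = 11383 kJ/s
ṁ = Q/Δh = 11383 / 544.84 = 20.893 kg/s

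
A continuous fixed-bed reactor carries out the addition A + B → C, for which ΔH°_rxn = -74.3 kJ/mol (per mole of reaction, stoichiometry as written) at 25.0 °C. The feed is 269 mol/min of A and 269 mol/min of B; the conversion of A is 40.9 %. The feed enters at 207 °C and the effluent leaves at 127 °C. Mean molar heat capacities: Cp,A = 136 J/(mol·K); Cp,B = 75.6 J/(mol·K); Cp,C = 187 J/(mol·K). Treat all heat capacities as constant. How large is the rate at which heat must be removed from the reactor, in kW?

Q_out = 217 kW

Extent of reaction ξ = 0.409 × 269 = 110.02 mol/min
Reaction term: ξ·ΔH°_rxn = 110.02 × -74.3 = -8174.6 kJ/min
Sensible, feed 207→25 °C: -10360 kJ/min
Outlet flows (mol/min): A 158.98, B 158.98, C 110.02
Sensible, products 25→127 °C: 5529.8 kJ/min
Q = ΔH = -13004 kJ/min = -216.74 kW
Heat removed = 216.74 kW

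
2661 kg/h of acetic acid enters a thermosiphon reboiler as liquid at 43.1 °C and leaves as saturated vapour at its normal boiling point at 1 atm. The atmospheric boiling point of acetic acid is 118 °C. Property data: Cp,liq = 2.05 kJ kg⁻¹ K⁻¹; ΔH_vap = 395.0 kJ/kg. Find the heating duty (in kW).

Q = 405 kW

liquid 43.1→118 °C: 153.54 kJ/kg
vaporisation at 118 °C: 395 kJ/kg
Δh = 153.54 + 395 = 548.54 kJ/kg
Q = ṁ·Δh = 2661 kg/h × 548.54 kJ/kg = 1.4597e+06 kJ/h
|Q| = 405.47 kW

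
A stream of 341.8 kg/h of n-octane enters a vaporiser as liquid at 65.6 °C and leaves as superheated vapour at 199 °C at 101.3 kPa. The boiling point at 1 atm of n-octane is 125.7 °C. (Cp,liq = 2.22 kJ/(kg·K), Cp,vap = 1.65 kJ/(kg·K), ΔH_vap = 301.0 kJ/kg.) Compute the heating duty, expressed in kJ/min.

Q = 3160 kJ/min

liquid 65.6→125.7 °C: 133.42 kJ/kg
vaporisation at 125.7 °C: 301 kJ/kg
vapour 125.7→199 °C: 120.94 kJ/kg
Δh = 133.42 + 301 + 120.94 = 555.37 kJ/kg
Q = ṁ·Δh = 341.8 kg/h × 555.37 kJ/kg = 189820 kJ/h
|Q| = 52.729 kW = 3163.7 kJ/min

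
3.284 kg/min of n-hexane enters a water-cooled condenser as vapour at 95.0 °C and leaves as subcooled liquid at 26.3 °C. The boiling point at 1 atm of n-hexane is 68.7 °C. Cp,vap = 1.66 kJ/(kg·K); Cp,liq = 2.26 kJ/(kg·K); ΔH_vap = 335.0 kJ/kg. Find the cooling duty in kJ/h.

Q_c = 93500 kJ/h

vapour 95.0→68.7 °C: -43.658 kJ/kg
condensation at 68.7 °C: -335 kJ/kg
liquid 68.7→26.3 °C: -95.824 kJ/kg
Δh = -43.658 + -335 + -95.824 = -474.48 kJ/kg
Q = ṁ·Δh = 3.284 kg/min × -474.48 kJ/kg = -1558.2 kJ/min
|Q| = 25.97 kW = 93492 kJ/h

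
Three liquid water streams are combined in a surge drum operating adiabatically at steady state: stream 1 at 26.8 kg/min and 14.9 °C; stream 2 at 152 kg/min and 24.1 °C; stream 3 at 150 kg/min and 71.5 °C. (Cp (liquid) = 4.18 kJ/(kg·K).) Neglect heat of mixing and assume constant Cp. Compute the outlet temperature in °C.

Adiabatic, steady state ⇒ Σ ṁᵢCp,ᵢ(T_out − Tᵢ) = 0
T_out = Σ ṁᵢCp,ᵢTᵢ / Σ ṁᵢCp,ᵢ
      = 61812 / 1374.4 = 44.974 °C

T_out = 45.0 °C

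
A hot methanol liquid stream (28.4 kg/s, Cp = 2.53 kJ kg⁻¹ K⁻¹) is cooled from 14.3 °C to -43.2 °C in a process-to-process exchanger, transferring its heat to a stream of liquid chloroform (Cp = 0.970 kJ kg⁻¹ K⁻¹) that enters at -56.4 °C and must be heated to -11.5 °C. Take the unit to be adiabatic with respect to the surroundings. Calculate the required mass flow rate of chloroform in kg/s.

ṁ_c = 94.9 kg/s

Heat released by hot stream: Q = 28.4 × 2.53 × (14.3 − -43.2) = 4131.5 kJ/s
Energy balance on cold side (adiabatic exchanger): Q = ṁ_c·Cp_c·(T_c,out − T_c,in)
ṁ_c = 4131.5 / [0.970 × (-11.5 − -56.4)] = 94.861 kg/s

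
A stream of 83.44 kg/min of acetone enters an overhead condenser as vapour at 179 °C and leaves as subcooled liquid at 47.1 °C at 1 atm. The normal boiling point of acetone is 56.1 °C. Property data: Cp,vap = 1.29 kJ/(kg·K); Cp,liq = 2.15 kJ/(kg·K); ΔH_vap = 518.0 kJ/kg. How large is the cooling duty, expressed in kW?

vapour 179→56.1 °C: -158.54 kJ/kg
condensation at 56.1 °C: -518 kJ/kg
liquid 56.1→47.1 °C: -19.35 kJ/kg
Δh = -158.54 + -518 + -19.35 = -695.89 kJ/kg
Q = ṁ·Δh = 83.44 kg/min × -695.89 kJ/kg = -58065 kJ/min
|Q| = 967.75 kW

Q_c = 968 kW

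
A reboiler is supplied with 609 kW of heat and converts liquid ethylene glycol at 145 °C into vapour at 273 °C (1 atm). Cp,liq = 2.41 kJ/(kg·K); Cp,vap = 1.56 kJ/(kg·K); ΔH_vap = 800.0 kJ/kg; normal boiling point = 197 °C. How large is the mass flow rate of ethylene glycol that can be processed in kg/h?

ṁ = 2100 kg/h

Δh = 2.41×(197−145) + 800.0 + 1.56×(273−197) = 1043.9 kJ/kg
Q = 609 kW = 609 kJ/s = 2.1924e+06 kJ/h
ṁ = Q/Δh = 2.1924e+06 / 1043.9 = 2100.2 kg/h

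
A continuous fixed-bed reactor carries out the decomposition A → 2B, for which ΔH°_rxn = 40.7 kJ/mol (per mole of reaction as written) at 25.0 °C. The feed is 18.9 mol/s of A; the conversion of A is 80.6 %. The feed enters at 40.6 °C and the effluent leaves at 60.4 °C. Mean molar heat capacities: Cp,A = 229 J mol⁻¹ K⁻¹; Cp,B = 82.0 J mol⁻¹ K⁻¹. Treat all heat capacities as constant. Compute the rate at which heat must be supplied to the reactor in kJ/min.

Extent of reaction ξ = 0.806 × 18.9 = 15.233 mol/s
Reaction term: ξ·ΔH°_rxn = 15.233 × 40.7 = 620 kJ/s
Sensible, feed 40.6→25 °C: -67.518 kJ/s
Outlet flows (mol/s): A 3.6666, B 30.467
Sensible, products 25→60.4 °C: 118.16 kJ/s
Q = ΔH = 670.64 kJ/s = 670.64 kW
Heat supplied = 40239 kJ/min

Q_in = 40200 kJ/min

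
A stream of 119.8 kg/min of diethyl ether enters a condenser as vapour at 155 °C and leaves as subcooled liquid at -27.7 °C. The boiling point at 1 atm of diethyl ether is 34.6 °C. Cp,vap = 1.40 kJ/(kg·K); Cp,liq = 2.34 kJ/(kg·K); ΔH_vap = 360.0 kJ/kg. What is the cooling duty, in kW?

vapour 155→34.6 °C: -168.56 kJ/kg
condensation at 34.6 °C: -360 kJ/kg
liquid 34.6→-27.7 °C: -145.78 kJ/kg
Δh = -168.56 + -360 + -145.78 = -674.34 kJ/kg
Q = ṁ·Δh = 119.8 kg/min × -674.34 kJ/kg = -80786 kJ/min
|Q| = 1346.4 kW

Q_c = 1350 kW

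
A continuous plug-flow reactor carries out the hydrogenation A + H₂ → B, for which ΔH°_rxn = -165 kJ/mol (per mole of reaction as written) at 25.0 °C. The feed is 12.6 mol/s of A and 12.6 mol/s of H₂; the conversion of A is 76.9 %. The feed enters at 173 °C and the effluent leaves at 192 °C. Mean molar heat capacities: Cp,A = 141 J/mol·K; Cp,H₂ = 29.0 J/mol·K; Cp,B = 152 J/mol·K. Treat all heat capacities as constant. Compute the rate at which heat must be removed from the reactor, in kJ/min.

Q_out = 95200 kJ/min

Extent of reaction ξ = 0.769 × 12.6 = 9.6894 mol/s
Reaction term: ξ·ΔH°_rxn = 9.6894 × -165 = -1598.8 kJ/s
Sensible, feed 173→25 °C: -317.02 kJ/s
Outlet flows (mol/s): A 2.9106, H₂ 2.9106, B 9.6894
Sensible, products 25→192 °C: 328.59 kJ/s
Q = ΔH = -1587.2 kJ/s = -1587.2 kW
Heat removed = 95231 kJ/min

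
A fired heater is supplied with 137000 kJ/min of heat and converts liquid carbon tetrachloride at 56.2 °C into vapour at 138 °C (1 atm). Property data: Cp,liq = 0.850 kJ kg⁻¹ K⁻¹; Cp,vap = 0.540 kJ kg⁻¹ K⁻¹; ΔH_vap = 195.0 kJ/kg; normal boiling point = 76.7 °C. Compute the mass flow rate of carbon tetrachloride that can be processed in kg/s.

ṁ = 9.30 kg/s

Δh = 0.850×(76.7−56.2) + 195.0 + 0.540×(138−76.7) = 245.53 kJ/kg
Q = 137000 kJ/min = 2283.3 kJ/s = 2283.3 kJ/s
ṁ = Q/Δh = 2283.3 / 245.53 = 9.2997 kg/s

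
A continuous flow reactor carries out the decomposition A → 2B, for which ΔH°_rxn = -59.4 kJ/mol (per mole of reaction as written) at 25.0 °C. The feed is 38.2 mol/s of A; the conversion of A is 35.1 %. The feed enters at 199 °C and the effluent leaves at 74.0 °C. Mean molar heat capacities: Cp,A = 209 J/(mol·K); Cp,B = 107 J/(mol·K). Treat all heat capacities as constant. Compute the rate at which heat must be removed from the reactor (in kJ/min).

Extent of reaction ξ = 0.351 × 38.2 = 13.408 mol/s
Reaction term: ξ·ΔH°_rxn = 13.408 × -59.4 = -796.45 kJ/s
Sensible, feed 199→25 °C: -1389.2 kJ/s
Outlet flows (mol/s): A 24.792, B 26.816
Sensible, products 25→74.0 °C: 394.49 kJ/s
Q = ΔH = -1791.1 kJ/s = -1791.1 kW
Heat removed = 107470 kJ/min

Q_out = 107000 kJ/min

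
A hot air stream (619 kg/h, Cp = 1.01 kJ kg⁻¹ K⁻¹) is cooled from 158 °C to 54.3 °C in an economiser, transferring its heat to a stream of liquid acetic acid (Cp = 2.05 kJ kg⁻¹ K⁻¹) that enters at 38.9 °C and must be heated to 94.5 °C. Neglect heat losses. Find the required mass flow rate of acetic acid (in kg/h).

Heat released by hot stream: Q = 619 × 1.01 × (158 − 54.3) = 64832 kJ/h
Energy balance on cold side (adiabatic exchanger): Q = ṁ_c·Cp_c·(T_c,out − T_c,in)
ṁ_c = 64832 / [2.05 × (94.5 − 38.9)] = 568.8 kg/h

ṁ_c = 569 kg/h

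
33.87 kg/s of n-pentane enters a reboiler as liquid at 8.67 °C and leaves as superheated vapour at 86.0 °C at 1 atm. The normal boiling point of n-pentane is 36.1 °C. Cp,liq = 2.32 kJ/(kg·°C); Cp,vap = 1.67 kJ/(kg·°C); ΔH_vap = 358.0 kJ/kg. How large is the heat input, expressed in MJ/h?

Q = 61600 MJ/h

liquid 8.67→36.1 °C: 63.638 kJ/kg
vaporisation at 36.1 °C: 358 kJ/kg
vapour 36.1→86.0 °C: 83.333 kJ/kg
Δh = 63.638 + 358 + 83.333 = 504.97 kJ/kg
Q = ṁ·Δh = 33.87 kg/s × 504.97 kJ/kg = 17103 kJ/s
|Q| = 17103 kW = 61572 MJ/h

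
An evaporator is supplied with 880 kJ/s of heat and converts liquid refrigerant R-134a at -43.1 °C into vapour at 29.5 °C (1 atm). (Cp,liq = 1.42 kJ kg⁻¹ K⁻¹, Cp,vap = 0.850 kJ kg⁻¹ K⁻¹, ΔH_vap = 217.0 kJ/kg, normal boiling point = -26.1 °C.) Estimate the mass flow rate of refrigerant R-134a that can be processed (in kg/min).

ṁ = 183 kg/min

Δh = 1.42×(-26.1−-43.1) + 217.0 + 0.850×(29.5−-26.1) = 288.4 kJ/kg
Q = 880 kJ/s = 880 kJ/s = 52800 kJ/min
ṁ = Q/Δh = 52800 / 288.4 = 183.08 kg/min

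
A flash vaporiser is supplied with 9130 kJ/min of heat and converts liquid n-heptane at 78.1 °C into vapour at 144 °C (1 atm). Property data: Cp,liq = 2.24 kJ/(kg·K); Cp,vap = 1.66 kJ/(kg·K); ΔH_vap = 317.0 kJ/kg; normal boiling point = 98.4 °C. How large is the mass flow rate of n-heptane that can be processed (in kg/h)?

Δh = 2.24×(98.4−78.1) + 317.0 + 1.66×(144−98.4) = 438.17 kJ/kg
Q = 9130 kJ/min = 152.17 kJ/s = 547800 kJ/h
ṁ = Q/Δh = 547800 / 438.17 = 1250.2 kg/h

ṁ = 1250 kg/h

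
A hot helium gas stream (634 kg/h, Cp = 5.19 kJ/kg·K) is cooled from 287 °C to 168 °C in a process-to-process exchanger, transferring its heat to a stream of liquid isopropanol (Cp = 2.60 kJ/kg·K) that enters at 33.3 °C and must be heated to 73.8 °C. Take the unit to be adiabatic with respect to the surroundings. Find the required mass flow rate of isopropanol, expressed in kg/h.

Heat released by hot stream: Q = 634 × 5.19 × (287 − 168) = 391560 kJ/h
Energy balance on cold side (adiabatic exchanger): Q = ṁ_c·Cp_c·(T_c,out − T_c,in)
ṁ_c = 391560 / [2.60 × (73.8 − 33.3)] = 3718.6 kg/h

ṁ_c = 3720 kg/h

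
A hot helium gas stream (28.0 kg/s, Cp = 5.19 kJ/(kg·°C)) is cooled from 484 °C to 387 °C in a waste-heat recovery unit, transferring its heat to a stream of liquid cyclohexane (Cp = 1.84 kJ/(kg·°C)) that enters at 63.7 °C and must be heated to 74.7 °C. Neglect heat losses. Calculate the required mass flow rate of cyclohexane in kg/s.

Heat released by hot stream: Q = 28.0 × 5.19 × (484 − 387) = 14096 kJ/s
Energy balance on cold side (adiabatic exchanger): Q = ṁ_c·Cp_c·(T_c,out − T_c,in)
ṁ_c = 14096 / [1.84 × (74.7 − 63.7)] = 696.44 kg/s

ṁ_c = 696 kg/s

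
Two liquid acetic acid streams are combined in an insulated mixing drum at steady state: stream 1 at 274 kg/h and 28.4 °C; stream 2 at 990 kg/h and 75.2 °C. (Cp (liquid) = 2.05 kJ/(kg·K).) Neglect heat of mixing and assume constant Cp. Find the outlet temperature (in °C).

Energy balance with Q = 0: Σ ṁᵢCp,ᵢ(T_out − Tᵢ) = 0
Σ ṁᵢCp,ᵢTᵢ = 274×2.05×28.4 + 990×2.05×75.2 = 168570
Σ ṁᵢCp,ᵢ = 274×2.05 + 990×2.05 = 2591.2
T_out = 168570 / 2591.2 = 65.055 °C

T_out = 65.1 °C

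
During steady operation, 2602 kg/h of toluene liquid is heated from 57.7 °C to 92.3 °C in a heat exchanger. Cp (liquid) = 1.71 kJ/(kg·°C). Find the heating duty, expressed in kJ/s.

Q = 42.8 kJ/s

Q = ṁ·Cp·ΔT = 2602 × 1.71 × (92.3 − 57.7) = 153950 kJ/h
Converting: 153950 / 3600 s = 42.764 kW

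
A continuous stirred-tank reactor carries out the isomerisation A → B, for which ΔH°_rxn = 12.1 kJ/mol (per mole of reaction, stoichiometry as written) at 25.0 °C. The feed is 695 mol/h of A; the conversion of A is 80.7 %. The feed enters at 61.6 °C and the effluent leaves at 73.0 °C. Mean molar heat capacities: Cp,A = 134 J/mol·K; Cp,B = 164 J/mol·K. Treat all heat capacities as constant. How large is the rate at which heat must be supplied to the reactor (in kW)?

Q_in = 2.40 kW

Extent of reaction ξ = 0.807 × 695 = 560.87 mol/h
Reaction term: ξ·ΔH°_rxn = 560.87 × 12.1 = 6786.5 kJ/h
Sensible, feed 61.6→25 °C: -3408.6 kJ/h
Outlet flows (mol/h): A 134.13, B 560.87
Sensible, products 25→73.0 °C: 5277.9 kJ/h
Q = ΔH = 8655.8 kJ/h = 2.4044 kW
Heat supplied = 2.4044 kW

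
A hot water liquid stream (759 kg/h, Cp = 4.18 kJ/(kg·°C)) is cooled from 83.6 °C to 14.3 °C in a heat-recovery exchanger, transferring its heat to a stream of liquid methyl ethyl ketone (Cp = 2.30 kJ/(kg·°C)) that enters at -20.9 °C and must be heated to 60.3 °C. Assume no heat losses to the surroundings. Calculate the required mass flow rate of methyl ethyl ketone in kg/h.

Heat released by hot stream: Q = 759 × 4.18 × (83.6 − 14.3) = 219860 kJ/h
Energy balance on cold side (adiabatic exchanger): Q = ṁ_c·Cp_c·(T_c,out − T_c,in)
ṁ_c = 219860 / [2.30 × (60.3 − -20.9)] = 1177.2 kg/h

ṁ_c = 1180 kg/h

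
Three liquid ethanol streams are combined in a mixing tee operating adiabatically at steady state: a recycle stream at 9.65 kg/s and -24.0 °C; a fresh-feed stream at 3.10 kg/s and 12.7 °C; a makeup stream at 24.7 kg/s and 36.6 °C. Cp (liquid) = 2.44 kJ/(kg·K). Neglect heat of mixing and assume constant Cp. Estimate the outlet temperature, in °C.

No heat crosses the boundary, so H_out = H_in.
T_out = Σ ṁᵢCp,ᵢTᵢ / Σ ṁᵢCp,ᵢ
      = 1736.8 / 91.378 = 19.006 °C

T_out = 19.0 °C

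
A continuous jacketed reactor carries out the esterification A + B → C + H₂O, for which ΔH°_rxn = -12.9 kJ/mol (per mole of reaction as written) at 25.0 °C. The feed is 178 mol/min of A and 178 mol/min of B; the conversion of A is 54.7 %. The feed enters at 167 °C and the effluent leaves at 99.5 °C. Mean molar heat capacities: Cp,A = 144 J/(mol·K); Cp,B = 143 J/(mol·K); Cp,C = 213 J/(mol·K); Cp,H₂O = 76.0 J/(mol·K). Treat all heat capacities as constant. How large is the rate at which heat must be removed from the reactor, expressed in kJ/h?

Q_out = 281000 kJ/h

Extent of reaction ξ = 0.547 × 178 = 97.366 mol/min
Reaction term: ξ·ΔH°_rxn = 97.366 × -12.9 = -1256 kJ/min
Sensible, feed 167→25 °C: -7254.2 kJ/min
Outlet flows (mol/min): A 80.634, B 80.634, C 97.366, H₂O 97.366
Sensible, products 25→99.5 °C: 3820.4 kJ/min
Q = ΔH = -4689.8 kJ/min = -78.164 kW
Heat removed = 281390 kJ/h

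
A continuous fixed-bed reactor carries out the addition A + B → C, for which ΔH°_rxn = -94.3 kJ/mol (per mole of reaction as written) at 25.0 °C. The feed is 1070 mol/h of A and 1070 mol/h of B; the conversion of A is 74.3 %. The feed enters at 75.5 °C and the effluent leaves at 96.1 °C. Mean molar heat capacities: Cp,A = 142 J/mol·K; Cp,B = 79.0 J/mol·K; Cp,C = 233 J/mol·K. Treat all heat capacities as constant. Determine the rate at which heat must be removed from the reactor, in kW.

Extent of reaction ξ = 0.743 × 1070 = 795.01 mol/h
Reaction term: ξ·ΔH°_rxn = 795.01 × -94.3 = -74969 kJ/h
Sensible, feed 75.5→25 °C: -11942 kJ/h
Outlet flows (mol/h): A 274.99, B 274.99, C 795.01
Sensible, products 25→96.1 °C: 17491 kJ/h
Q = ΔH = -69420 kJ/h = -19.283 kW
Heat removed = 19.283 kW

Q_out = 19.3 kW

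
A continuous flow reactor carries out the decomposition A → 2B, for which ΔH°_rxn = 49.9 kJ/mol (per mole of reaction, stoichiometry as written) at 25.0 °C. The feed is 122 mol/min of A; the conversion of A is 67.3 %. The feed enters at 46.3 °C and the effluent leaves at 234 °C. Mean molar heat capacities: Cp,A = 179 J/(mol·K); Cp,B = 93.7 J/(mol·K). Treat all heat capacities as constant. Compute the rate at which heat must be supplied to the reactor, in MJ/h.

Q_in = 500 MJ/h

Extent of reaction ξ = 0.673 × 122 = 82.106 mol/min
Reaction term: ξ·ΔH°_rxn = 82.106 × 49.9 = 4097.1 kJ/min
Sensible, feed 46.3→25 °C: -465.15 kJ/min
Outlet flows (mol/min): A 39.894, B 164.21
Sensible, products 25→234 °C: 4708.3 kJ/min
Q = ΔH = 8340.2 kJ/min = 139 kW
Heat supplied = 500.41 MJ/h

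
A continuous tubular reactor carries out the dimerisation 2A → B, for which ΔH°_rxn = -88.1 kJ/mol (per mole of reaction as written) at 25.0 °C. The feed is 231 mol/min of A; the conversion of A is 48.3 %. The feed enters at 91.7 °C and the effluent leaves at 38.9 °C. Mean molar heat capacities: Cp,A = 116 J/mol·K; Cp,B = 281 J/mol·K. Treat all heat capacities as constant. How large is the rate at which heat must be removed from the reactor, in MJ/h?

Q_out = 377 MJ/h

Extent of reaction ξ = 0.483 × 231 / 2 = 55.786 mol/min
Reaction term: ξ·ΔH°_rxn = 55.786 × -88.1 = -4914.8 kJ/min
Sensible, feed 91.7→25 °C: -1787.3 kJ/min
Outlet flows (mol/min): A 119.43, B 55.786
Sensible, products 25→38.9 °C: 410.46 kJ/min
Q = ΔH = -6291.6 kJ/min = -104.86 kW
Heat removed = 377.5 MJ/h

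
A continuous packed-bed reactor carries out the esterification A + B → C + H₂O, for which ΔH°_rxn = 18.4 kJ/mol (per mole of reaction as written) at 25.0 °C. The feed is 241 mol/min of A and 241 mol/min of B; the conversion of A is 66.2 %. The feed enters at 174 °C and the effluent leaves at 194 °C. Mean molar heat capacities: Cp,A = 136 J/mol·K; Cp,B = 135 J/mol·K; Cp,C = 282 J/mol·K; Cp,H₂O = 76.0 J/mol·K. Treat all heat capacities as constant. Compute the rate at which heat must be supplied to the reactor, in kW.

Extent of reaction ξ = 0.662 × 241 = 159.54 mol/min
Reaction term: ξ·ΔH°_rxn = 159.54 × 18.4 = 2935.6 kJ/min
Sensible, feed 174→25 °C: -9731.3 kJ/min
Outlet flows (mol/min): A 81.458, B 81.458, C 159.54, H₂O 159.54
Sensible, products 25→194 °C: 13383 kJ/min
Q = ΔH = 6587.5 kJ/min = 109.79 kW
Heat supplied = 109.79 kW

Q_in = 110 kW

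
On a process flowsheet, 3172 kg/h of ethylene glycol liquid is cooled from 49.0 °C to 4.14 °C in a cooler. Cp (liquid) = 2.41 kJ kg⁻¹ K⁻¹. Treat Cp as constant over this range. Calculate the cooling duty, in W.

Q = ṁ·Cp·ΔT = 3172 × 2.41 × (4.14 − 49.0) = -342930 kJ/h
Converting: 342930 / 3600 s = 95.259 kW
Cooling duty = 95259 W

Q_c = 95300 W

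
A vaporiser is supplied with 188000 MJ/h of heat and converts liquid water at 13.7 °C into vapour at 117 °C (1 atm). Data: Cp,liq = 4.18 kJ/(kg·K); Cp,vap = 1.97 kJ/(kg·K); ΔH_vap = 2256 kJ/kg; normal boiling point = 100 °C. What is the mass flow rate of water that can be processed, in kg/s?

ṁ = 19.7 kg/s

Δh = 4.18×(100−13.7) + 2256 + 1.97×(117−100) = 2650.2 kJ/kg
Q = 188000 MJ/h = 52222 kJ/s = 52222 kJ/s
ṁ = Q/Δh = 52222 / 2650.2 = 19.705 kg/s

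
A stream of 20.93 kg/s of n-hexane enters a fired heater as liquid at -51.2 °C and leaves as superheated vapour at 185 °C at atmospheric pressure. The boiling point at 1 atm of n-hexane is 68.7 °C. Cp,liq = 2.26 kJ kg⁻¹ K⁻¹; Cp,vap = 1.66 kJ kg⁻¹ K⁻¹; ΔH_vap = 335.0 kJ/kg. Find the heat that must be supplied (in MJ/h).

liquid -51.2→68.7 °C: 270.97 kJ/kg
vaporisation at 68.7 °C: 335 kJ/kg
vapour 68.7→185 °C: 193.06 kJ/kg
Δh = 270.97 + 335 + 193.06 = 799.03 kJ/kg
Q = ṁ·Δh = 20.93 kg/s × 799.03 kJ/kg = 16724 kJ/s
|Q| = 16724 kW = 60205 MJ/h

Q = 60200 MJ/h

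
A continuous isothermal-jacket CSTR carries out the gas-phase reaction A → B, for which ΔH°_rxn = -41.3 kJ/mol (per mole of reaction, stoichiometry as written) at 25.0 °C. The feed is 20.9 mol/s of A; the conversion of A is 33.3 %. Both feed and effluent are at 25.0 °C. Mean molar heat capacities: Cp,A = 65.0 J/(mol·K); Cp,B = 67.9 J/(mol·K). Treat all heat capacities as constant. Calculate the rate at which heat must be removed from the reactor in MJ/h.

Q_out = 1030 MJ/h

Extent of reaction ξ = 0.333 × 20.9 = 6.9597 mol/s
Reaction term: ξ·ΔH°_rxn = 6.9597 × -41.3 = -287.44 kJ/s
Q = ΔH = -287.44 kJ/s = -287.44 kW
Heat removed = 1034.8 MJ/h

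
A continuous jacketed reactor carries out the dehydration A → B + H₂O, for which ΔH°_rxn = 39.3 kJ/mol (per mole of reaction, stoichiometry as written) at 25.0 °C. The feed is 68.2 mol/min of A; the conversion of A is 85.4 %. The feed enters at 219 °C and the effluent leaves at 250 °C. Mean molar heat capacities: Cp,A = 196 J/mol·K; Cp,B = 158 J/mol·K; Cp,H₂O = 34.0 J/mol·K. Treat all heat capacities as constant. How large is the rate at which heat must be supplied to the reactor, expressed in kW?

Extent of reaction ξ = 0.854 × 68.2 = 58.243 mol/min
Reaction term: ξ·ΔH°_rxn = 58.243 × 39.3 = 2288.9 kJ/min
Sensible, feed 219→25 °C: -2593.2 kJ/min
Outlet flows (mol/min): A 9.9572, B 58.243, H₂O 58.243
Sensible, products 25→250 °C: 2955.2 kJ/min
Q = ΔH = 2650.9 kJ/min = 44.182 kW
Heat supplied = 44.182 kW

Q_in = 44.2 kW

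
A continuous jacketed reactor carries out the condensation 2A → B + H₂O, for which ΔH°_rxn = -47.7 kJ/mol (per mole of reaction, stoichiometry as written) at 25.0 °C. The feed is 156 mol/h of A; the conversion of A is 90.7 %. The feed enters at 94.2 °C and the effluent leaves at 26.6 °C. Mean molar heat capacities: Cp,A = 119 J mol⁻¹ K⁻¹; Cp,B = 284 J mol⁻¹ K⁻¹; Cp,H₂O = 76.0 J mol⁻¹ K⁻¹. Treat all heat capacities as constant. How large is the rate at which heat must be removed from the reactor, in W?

Extent of reaction ξ = 0.907 × 156 / 2 = 70.746 mol/h
Reaction term: ξ·ΔH°_rxn = 70.746 × -47.7 = -3374.6 kJ/h
Sensible, feed 94.2→25 °C: -1284.6 kJ/h
Outlet flows (mol/h): A 14.508, B 70.746, H₂O 70.746
Sensible, products 25→26.6 °C: 43.512 kJ/h
Q = ΔH = -4615.7 kJ/h = -1.2821 kW
Heat removed = 1282.1 W

Q_out = 1280 W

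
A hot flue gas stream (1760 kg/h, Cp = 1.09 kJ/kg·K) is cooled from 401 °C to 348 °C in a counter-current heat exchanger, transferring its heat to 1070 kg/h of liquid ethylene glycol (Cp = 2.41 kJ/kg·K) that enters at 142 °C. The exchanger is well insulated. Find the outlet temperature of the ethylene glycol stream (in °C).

T_c,out = 181 °C

Heat released by hot stream: Q = 1760 × 1.09 × (401 − 348) = 101680 kJ/h
Energy balance on cold side (adiabatic exchanger): Q = ṁ_c·Cp_c·(T_c,out − T_c,in)
T_c,out = 142 + 101680/(1070 × 2.41) = 181.43 °C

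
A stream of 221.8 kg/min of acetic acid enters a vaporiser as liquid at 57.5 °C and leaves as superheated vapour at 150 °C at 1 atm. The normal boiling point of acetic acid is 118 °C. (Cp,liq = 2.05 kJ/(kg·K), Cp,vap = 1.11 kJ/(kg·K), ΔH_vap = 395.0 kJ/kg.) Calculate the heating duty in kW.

liquid 57.5→118 °C: 124.02 kJ/kg
vaporisation at 118 °C: 395 kJ/kg
vapour 118→150 °C: 35.52 kJ/kg
Δh = 124.02 + 395 + 35.52 = 554.54 kJ/kg
Q = ṁ·Δh = 221.8 kg/min × 554.54 kJ/kg = 123000 kJ/min
|Q| = 2050 kW

Q = 2050 kW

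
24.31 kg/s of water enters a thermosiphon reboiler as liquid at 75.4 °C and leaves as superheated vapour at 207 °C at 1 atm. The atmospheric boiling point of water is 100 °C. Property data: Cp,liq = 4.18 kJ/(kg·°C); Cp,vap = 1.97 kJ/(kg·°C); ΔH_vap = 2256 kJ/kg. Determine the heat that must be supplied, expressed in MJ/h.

liquid 75.4→100 °C: 102.83 kJ/kg
vaporisation at 100 °C: 2256 kJ/kg
vapour 100→207 °C: 210.79 kJ/kg
Δh = 102.83 + 2256 + 210.79 = 2569.6 kJ/kg
Q = ṁ·Δh = 24.31 kg/s × 2569.6 kJ/kg = 62467 kJ/s
|Q| = 62467 kW = 224880 MJ/h

Q = 225000 MJ/h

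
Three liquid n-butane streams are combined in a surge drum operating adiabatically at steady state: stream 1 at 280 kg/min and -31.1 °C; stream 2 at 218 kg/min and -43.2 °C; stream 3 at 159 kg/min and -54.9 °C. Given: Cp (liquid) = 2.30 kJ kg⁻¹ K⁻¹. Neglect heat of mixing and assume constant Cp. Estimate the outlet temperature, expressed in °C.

T_out = -40.9 °C

Energy balance with Q = 0: Σ ṁᵢCp,ᵢ(T_out − Tᵢ) = 0
T_out = Σ ṁᵢCp,ᵢTᵢ / Σ ṁᵢCp,ᵢ
      = -61766 / 1511.1 = -40.875 °C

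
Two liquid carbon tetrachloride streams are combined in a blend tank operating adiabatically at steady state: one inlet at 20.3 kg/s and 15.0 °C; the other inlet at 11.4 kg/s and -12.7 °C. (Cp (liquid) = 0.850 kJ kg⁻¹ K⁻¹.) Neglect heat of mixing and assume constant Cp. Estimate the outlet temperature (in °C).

T_out = 5.04 °C

Adiabatic, steady state ⇒ Σ ṁᵢCp,ᵢ(T_out − Tᵢ) = 0
T_out = Σ ṁᵢCp,ᵢTᵢ / Σ ṁᵢCp,ᵢ
      = 135.76 / 26.945 = 5.0385 °C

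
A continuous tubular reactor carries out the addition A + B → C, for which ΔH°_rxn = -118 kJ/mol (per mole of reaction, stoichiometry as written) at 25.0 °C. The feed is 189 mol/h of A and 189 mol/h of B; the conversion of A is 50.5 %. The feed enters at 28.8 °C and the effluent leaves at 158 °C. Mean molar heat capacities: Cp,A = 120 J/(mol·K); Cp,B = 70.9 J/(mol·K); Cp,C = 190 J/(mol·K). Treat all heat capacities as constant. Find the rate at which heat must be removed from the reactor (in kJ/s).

Q_out = 1.84 kJ/s

Extent of reaction ξ = 0.505 × 189 = 95.445 mol/h
Reaction term: ξ·ΔH°_rxn = 95.445 × -118 = -11263 kJ/h
Sensible, feed 28.8→25 °C: -137.1 kJ/h
Outlet flows (mol/h): A 93.555, B 93.555, C 95.445
Sensible, products 25→158 °C: 4787.2 kJ/h
Q = ΔH = -6612.4 kJ/h = -1.8368 kW
Heat removed = 1.8368 kJ/s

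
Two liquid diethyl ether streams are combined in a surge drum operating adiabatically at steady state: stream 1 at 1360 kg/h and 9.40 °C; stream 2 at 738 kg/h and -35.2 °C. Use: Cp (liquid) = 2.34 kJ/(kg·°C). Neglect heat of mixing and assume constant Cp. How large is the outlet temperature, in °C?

Energy balance with Q = 0: Σ ṁᵢCp,ᵢ(T_out − Tᵢ) = 0
Σ ṁᵢCp,ᵢTᵢ = 1360×2.34×9.40 + 738×2.34×-35.2 = -30873
Σ ṁᵢCp,ᵢ = 1360×2.34 + 738×2.34 = 4909.3
T_out = -30873 / 4909.3 = -6.2887 °C

T_out = -6.29 °C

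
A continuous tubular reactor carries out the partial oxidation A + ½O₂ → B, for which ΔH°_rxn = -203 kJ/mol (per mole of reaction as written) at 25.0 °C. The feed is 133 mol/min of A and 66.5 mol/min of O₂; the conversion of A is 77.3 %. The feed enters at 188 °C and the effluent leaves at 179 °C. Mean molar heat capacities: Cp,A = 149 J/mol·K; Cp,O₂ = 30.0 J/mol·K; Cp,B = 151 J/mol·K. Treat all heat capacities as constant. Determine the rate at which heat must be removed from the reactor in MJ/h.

Extent of reaction ξ = 0.773 × 133 = 102.81 mol/min
Reaction term: ξ·ΔH°_rxn = 102.81 × -203 = -20870 kJ/min
Sensible, feed 188→25 °C: -3555.4 kJ/min
Outlet flows (mol/min): A 30.191, O₂ 15.096, B 102.81
Sensible, products 25→179 °C: 3153.2 kJ/min
Q = ΔH = -21272 kJ/min = -354.54 kW
Heat removed = 1276.3 MJ/h

Q_out = 1280 MJ/h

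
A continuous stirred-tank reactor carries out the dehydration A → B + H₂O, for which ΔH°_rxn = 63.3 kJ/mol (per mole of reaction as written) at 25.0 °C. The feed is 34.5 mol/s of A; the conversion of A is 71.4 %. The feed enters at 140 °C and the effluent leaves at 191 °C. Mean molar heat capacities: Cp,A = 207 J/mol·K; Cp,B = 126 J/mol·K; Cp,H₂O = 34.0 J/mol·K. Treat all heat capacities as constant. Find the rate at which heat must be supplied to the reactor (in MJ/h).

Q_in = 6230 MJ/h

Extent of reaction ξ = 0.714 × 34.5 = 24.633 mol/s
Reaction term: ξ·ΔH°_rxn = 24.633 × 63.3 = 1559.3 kJ/s
Sensible, feed 140→25 °C: -821.27 kJ/s
Outlet flows (mol/s): A 9.867, B 24.633, H₂O 24.633
Sensible, products 25→191 °C: 993.3 kJ/s
Q = ΔH = 1731.3 kJ/s = 1731.3 kW
Heat supplied = 6232.7 MJ/h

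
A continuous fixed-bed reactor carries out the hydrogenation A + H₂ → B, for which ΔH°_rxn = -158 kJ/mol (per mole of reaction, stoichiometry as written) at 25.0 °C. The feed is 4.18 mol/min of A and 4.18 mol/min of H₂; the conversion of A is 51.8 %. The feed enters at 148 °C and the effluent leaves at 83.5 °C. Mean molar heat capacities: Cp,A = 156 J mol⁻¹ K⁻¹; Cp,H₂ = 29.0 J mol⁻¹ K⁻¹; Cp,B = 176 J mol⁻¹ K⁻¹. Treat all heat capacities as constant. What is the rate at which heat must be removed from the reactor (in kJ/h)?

Extent of reaction ξ = 0.518 × 4.18 = 2.1652 mol/min
Reaction term: ξ·ΔH°_rxn = 2.1652 × -158 = -342.11 kJ/min
Sensible, feed 148→25 °C: -95.116 kJ/min
Outlet flows (mol/min): A 2.0148, H₂ 2.0148, B 2.1652
Sensible, products 25→83.5 °C: 44.098 kJ/min
Q = ΔH = -393.13 kJ/min = -6.5521 kW
Heat removed = 23588 kJ/h

Q_out = 23600 kJ/h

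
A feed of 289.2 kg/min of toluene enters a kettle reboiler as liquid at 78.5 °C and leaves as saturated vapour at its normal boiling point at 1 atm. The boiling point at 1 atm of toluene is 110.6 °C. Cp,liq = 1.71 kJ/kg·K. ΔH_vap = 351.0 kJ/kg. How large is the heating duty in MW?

Q = 1.96 MW

liquid 78.5→110.6 °C: 54.891 kJ/kg
vaporisation at 110.6 °C: 351 kJ/kg
Δh = 54.891 + 351 = 405.89 kJ/kg
Q = ṁ·Δh = 289.2 kg/min × 405.89 kJ/kg = 117380 kJ/min
|Q| = 1956.4 kW = 1.9564 MW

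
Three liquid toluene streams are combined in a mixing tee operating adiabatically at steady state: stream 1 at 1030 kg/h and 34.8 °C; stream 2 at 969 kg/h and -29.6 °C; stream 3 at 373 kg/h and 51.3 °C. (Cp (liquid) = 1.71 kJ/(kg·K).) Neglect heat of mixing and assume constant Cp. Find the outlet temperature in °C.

T_out = 11.1 °C

Adiabatic, steady state ⇒ Σ ṁᵢCp,ᵢ(T_out − Tᵢ) = 0
Σ ṁᵢCp,ᵢTᵢ = 1030×1.71×34.8 + 969×1.71×-29.6 + 373×1.71×51.3 = 44967
Σ ṁᵢCp,ᵢ = 1030×1.71 + 969×1.71 + 373×1.71 = 4056.1
T_out = 44967 / 4056.1 = 11.086 °C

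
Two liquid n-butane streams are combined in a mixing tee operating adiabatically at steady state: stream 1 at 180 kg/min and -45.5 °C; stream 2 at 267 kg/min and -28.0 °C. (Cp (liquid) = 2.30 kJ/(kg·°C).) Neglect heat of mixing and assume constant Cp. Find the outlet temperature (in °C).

No heat crosses the boundary, so H_out = H_in.
Σ ṁᵢCp,ᵢTᵢ = 180×2.30×-45.5 + 267×2.30×-28.0 = -36032
Σ ṁᵢCp,ᵢ = 180×2.30 + 267×2.30 = 1028.1
T_out = -36032 / 1028.1 = -35.047 °C

T_out = -35.0 °C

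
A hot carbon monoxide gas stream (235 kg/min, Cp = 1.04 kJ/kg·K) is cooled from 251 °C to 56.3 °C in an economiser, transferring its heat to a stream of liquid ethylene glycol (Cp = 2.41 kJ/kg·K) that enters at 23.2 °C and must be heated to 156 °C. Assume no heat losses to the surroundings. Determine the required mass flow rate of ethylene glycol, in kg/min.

ṁ_c = 149 kg/min

Heat released by hot stream: Q = 235 × 1.04 × (251 − 56.3) = 47585 kJ/min
Energy balance on cold side (adiabatic exchanger): Q = ṁ_c·Cp_c·(T_c,out − T_c,in)
ṁ_c = 47585 / [2.41 × (156 − 23.2)] = 148.68 kg/min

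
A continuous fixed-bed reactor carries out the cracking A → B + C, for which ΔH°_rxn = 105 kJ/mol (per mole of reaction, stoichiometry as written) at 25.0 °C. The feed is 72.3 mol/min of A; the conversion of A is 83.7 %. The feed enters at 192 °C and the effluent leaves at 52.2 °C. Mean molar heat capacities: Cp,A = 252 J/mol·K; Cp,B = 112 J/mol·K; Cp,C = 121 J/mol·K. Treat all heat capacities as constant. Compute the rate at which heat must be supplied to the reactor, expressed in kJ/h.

Extent of reaction ξ = 0.837 × 72.3 = 60.515 mol/min
Reaction term: ξ·ΔH°_rxn = 60.515 × 105 = 6354.1 kJ/min
Sensible, feed 192→25 °C: -3042.7 kJ/min
Outlet flows (mol/min): A 11.785, B 60.515, C 60.515
Sensible, products 25→52.2 °C: 464.3 kJ/min
Q = ΔH = 3775.7 kJ/min = 62.929 kW
Heat supplied = 226540 kJ/h

Q_in = 227000 kJ/h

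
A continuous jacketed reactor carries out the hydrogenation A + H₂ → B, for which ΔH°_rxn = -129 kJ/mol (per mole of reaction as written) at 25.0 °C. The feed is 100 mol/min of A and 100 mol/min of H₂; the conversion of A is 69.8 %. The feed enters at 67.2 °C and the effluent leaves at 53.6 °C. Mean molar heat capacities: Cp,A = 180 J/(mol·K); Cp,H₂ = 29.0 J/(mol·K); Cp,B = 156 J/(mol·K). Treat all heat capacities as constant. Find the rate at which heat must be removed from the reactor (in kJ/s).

Extent of reaction ξ = 0.698 × 100 = 69.8 mol/min
Reaction term: ξ·ΔH°_rxn = 69.8 × -129 = -9004.2 kJ/min
Sensible, feed 67.2→25 °C: -881.98 kJ/min
Outlet flows (mol/min): A 30.2, H₂ 30.2, B 69.8
Sensible, products 25→53.6 °C: 491.94 kJ/min
Q = ΔH = -9394.2 kJ/min = -156.57 kW
Heat removed = 156.57 kJ/s

Q_out = 157 kJ/s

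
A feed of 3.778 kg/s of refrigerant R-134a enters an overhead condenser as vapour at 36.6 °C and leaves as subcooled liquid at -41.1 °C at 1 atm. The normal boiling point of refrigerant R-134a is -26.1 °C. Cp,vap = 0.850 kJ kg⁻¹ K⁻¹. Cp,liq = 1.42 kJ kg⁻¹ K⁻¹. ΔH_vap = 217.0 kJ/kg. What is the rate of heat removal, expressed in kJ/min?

Q_c = 66100 kJ/min

vapour 36.6→-26.1 °C: -53.295 kJ/kg
condensation at -26.1 °C: -217 kJ/kg
liquid -26.1→-41.1 °C: -21.3 kJ/kg
Δh = -53.295 + -217 + -21.3 = -291.6 kJ/kg
Q = ṁ·Δh = 3.778 kg/s × -291.6 kJ/kg = -1101.6 kJ/s
|Q| = 1101.6 kW = 66099 kJ/min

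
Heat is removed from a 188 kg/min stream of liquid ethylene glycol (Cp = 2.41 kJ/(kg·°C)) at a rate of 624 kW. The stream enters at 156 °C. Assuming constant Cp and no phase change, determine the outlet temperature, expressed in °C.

Q = 624 kW = 37440 kJ/min
ΔT = Q/(ṁ·Cp) = 37440/(188×2.41) = 82.634 K
T_out = 156 − 82.634 = 73.366 °C

T_out = 73.4 °C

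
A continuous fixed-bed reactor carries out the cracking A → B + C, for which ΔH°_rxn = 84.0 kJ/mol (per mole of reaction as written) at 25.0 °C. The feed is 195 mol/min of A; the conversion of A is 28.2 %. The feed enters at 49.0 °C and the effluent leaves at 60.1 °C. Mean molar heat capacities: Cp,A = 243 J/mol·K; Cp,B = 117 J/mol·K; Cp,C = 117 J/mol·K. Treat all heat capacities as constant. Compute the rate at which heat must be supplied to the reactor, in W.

Q_in = 85500 W

Extent of reaction ξ = 0.282 × 195 = 54.99 mol/min
Reaction term: ξ·ΔH°_rxn = 54.99 × 84.0 = 4619.2 kJ/min
Sensible, feed 49.0→25 °C: -1137.2 kJ/min
Outlet flows (mol/min): A 140.01, B 54.99, C 54.99
Sensible, products 25→60.1 °C: 1645.8 kJ/min
Q = ΔH = 5127.8 kJ/min = 85.463 kW
Heat supplied = 85463 W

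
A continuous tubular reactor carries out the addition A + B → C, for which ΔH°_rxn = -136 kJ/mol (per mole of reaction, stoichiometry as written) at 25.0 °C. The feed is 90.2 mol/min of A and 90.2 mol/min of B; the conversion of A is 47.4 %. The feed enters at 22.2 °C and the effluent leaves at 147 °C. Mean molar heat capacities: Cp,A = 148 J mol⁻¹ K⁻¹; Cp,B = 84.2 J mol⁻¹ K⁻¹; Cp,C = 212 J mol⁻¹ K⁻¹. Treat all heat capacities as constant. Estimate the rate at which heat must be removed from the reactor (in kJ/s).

Q_out = 55.1 kJ/s

Extent of reaction ξ = 0.474 × 90.2 = 42.755 mol/min
Reaction term: ξ·ΔH°_rxn = 42.755 × -136 = -5814.7 kJ/min
Sensible, feed 22.2→25 °C: 58.644 kJ/min
Outlet flows (mol/min): A 47.445, B 47.445, C 42.755
Sensible, products 25→147 °C: 2449.9 kJ/min
Q = ΔH = -3306.2 kJ/min = -55.103 kW
Heat removed = 55.103 kJ/s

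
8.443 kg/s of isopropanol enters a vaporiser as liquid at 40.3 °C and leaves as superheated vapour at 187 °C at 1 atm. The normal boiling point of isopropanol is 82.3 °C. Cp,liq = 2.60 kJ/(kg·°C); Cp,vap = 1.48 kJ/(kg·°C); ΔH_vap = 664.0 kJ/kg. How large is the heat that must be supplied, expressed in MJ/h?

Q = 28200 MJ/h

liquid 40.3→82.3 °C: 109.2 kJ/kg
vaporisation at 82.3 °C: 664 kJ/kg
vapour 82.3→187 °C: 154.96 kJ/kg
Δh = 109.2 + 664 + 154.96 = 928.16 kJ/kg
Q = ṁ·Δh = 8.443 kg/s × 928.16 kJ/kg = 7836.4 kJ/s
|Q| = 7836.4 kW = 28211 MJ/h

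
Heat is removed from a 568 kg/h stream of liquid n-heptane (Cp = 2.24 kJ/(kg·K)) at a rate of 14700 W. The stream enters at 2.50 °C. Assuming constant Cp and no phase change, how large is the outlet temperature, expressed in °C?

Q = 14700 W = 52920 kJ/h
ΔT = Q/(ṁ·Cp) = 52920/(568×2.24) = 41.593 K
T_out = 2.50 − 41.593 = -39.093 °C

T_out = -39.1 °C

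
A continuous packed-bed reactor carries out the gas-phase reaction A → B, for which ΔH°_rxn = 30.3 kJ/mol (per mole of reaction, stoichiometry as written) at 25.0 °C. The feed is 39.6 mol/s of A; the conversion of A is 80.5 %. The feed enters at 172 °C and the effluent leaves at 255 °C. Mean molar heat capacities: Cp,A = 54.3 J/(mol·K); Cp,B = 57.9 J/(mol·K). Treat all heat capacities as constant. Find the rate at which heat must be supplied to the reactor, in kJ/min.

Q_in = 70200 kJ/min

Extent of reaction ξ = 0.805 × 39.6 = 31.878 mol/s
Reaction term: ξ·ΔH°_rxn = 31.878 × 30.3 = 965.9 kJ/s
Sensible, feed 172→25 °C: -316.09 kJ/s
Outlet flows (mol/s): A 7.722, B 31.878
Sensible, products 25→255 °C: 520.96 kJ/s
Q = ΔH = 1170.8 kJ/s = 1170.8 kW
Heat supplied = 70246 kJ/min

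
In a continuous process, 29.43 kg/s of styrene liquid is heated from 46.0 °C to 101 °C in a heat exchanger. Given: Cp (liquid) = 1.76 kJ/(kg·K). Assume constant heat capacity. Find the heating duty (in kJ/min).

Q = ṁ·Cp·ΔT = 29.43 × 1.76 × (101 − 46.0) = 2848.8 kJ/s
Heating duty = 170930 kJ/min

Q = 171000 kJ/min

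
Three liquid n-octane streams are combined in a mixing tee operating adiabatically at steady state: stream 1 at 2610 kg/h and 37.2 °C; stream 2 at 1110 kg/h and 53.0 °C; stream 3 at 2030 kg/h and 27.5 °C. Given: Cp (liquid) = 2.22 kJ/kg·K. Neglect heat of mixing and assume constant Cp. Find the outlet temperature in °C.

No heat crosses the boundary, so H_out = H_in.
Σ ṁᵢCp,ᵢTᵢ = 2610×2.22×37.2 + 1110×2.22×53.0 + 2030×2.22×27.5 = 470080
Σ ṁᵢCp,ᵢ = 2610×2.22 + 1110×2.22 + 2030×2.22 = 12765
T_out = 470080 / 12765 = 36.826 °C

T_out = 36.8 °C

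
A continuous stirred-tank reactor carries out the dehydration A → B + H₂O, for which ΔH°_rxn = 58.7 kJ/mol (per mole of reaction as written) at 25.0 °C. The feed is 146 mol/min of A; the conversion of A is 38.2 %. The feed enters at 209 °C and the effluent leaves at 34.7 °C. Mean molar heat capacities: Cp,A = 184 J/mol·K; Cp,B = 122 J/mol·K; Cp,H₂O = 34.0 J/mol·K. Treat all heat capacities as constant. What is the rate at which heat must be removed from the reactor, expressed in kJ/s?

Extent of reaction ξ = 0.382 × 146 = 55.772 mol/min
Reaction term: ξ·ΔH°_rxn = 55.772 × 58.7 = 3273.8 kJ/min
Sensible, feed 209→25 °C: -4943 kJ/min
Outlet flows (mol/min): A 90.228, B 55.772, H₂O 55.772
Sensible, products 25→34.7 °C: 245.43 kJ/min
Q = ΔH = -1423.7 kJ/min = -23.729 kW
Heat removed = 23.729 kJ/s

Q_out = 23.7 kJ/s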